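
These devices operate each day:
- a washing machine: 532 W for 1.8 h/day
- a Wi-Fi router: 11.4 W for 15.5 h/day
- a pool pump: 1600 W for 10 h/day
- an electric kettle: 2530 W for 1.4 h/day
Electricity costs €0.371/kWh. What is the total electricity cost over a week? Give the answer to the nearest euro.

washing machine: 532 W × 1.8 h × 7 d = 6,703 Wh = 6.703 kWh
Wi-Fi router: 11.4 W × 15.5 h × 7 d = 1,237 Wh = 1.237 kWh
pool pump: 1600 W × 10 h × 7 d = 112,000 Wh = 112 kWh
electric kettle: 2530 W × 1.4 h × 7 d = 24,794 Wh = 24.79 kWh
Total energy = 6.703 + 1.237 + 112 + 24.79 = 144.7 kWh
Cost = 144.7 kWh × €0.371 = €53.70 ≈ €54

€54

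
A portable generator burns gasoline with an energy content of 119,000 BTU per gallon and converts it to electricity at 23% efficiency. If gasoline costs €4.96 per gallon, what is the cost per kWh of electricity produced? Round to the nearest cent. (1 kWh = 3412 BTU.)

Electrical output per gallon = 119,000 BTU × 0.23 / 3412 BTU/kWh = 8.022 kWh
Cost per kWh = €4.96 / 8.022 kWh = €0.618

€0.62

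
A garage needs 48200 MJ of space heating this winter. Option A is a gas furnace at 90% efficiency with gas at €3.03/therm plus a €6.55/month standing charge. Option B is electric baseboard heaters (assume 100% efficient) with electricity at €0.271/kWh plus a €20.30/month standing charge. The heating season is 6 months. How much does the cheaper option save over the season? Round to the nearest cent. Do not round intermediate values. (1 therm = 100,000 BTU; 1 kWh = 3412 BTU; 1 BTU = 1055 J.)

Heat load = 48200 MJ = 48,200,000,000 J / 1055 = 45,687,204 BTU
Gas: input = 45,687,204 / 0.90 = 50,763,560 BTU = 507.6 therm → 507.6 × €3.03 = €1,538.14; + 6 × €6.55 standing = €1,577.44
Electric: 45,687,204 BTU / 3412 = 13,390 kWh → × €0.271 = €3,628.73; + 6 × €20.30 standing = €3,750.53
Difference = |€1,577.44 − €3,750.53| = €2,173.10

€2173.10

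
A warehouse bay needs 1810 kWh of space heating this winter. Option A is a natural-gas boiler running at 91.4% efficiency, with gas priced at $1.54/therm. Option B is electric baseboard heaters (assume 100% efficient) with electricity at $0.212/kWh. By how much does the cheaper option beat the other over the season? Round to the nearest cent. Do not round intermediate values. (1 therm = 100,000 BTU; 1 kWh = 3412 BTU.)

$279.67

Heat load = 1810 kWh × 3412 = 6,175,720 BTU
Gas: input = 6,175,720 / 0.914 = 6,756,805 BTU = 67.57 therm → 67.57 × $1.54 = $104.05
Electric: 6,175,720 BTU / 3412 = 1,810 kWh → × $0.212 = $383.72
Difference = |$104.05 − $383.72| = $279.67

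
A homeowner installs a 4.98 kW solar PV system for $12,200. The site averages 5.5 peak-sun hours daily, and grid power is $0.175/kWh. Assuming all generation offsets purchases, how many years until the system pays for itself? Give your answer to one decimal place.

Daily generation = 4.98 kW × 5.5 h = 27.39 kWh
Annual generation = 27.39 × 365 = 9997.4 kWh
Annual savings = 9997.4 × $0.175 = $1,749.54
Payback = $12,200 / $1,749.54 = 6.97 years

7.0 years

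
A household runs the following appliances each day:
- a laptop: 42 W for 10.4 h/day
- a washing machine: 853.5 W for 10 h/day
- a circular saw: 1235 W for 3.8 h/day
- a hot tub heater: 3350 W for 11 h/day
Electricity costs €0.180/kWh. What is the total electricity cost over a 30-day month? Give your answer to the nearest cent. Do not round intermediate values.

€272.78

laptop: 42 W × 10.4 h × 30 d = 13,104 Wh = 13.1 kWh
washing machine: 853.5 W × 10 h × 30 d = 256,050 Wh = 256.1 kWh
circular saw: 1235 W × 3.8 h × 30 d = 140,790 Wh = 140.8 kWh
hot tub heater: 3350 W × 11 h × 30 d = 1,105,500 Wh = 1,106 kWh
Total energy = 13.1 + 256.1 + 140.8 + 1,106 = 1,515 kWh
Cost = 1,515 kWh × €0.180 = €272.78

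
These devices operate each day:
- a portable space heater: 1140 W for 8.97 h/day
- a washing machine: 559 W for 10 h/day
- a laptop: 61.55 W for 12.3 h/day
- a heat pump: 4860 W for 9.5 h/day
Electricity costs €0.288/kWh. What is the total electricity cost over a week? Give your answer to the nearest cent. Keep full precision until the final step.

portable space heater: 1140 W × 8.97 h × 7 d = 71,581 Wh = 71.58 kWh
washing machine: 559 W × 10 h × 7 d = 39,130 Wh = 39.13 kWh
laptop: 61.55 W × 12.3 h × 7 d = 5,299 Wh = 5.299 kWh
heat pump: 4860 W × 9.5 h × 7 d = 323,190 Wh = 323.2 kWh
Total energy = 71.58 + 39.13 + 5.299 + 323.2 = 439.2 kWh
Cost = 439.2 kWh × €0.288 = €126.49

€126.49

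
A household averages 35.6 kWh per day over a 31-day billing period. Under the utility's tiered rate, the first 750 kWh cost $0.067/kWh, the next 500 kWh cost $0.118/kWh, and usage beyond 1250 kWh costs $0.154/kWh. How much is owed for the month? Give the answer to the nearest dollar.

$92

Usage = 35.6 kWh/day × 31 days = 1103.6 kWh
First 750 kWh × $0.067 = $50.25
Next 353.6 kWh × $0.118 = $41.72
Remaining tier: 0 kWh (not reached)
Total = $91.97 ≈ $92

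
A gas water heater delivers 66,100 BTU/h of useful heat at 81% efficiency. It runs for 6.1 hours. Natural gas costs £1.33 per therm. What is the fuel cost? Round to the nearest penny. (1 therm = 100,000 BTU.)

Heat delivered = 66,100 BTU/h × 6.1 h = 403,210 BTU
Gas input = 403,210 / 0.81 = 497,790 BTU
= 497,790 / 100,000 = 4.978 therm
Cost = 4.978 × £1.33/therm = £6.62

£6.62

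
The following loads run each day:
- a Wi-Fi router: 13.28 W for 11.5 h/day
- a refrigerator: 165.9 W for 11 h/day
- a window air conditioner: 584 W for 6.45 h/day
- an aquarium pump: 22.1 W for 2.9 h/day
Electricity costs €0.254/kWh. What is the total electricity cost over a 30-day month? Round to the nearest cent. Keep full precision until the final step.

€44.26

Wi-Fi router: 13.28 W × 11.5 h × 30 d = 4,582 Wh = 4.582 kWh
refrigerator: 165.9 W × 11 h × 30 d = 54,747 Wh = 54.75 kWh
window air conditioner: 584 W × 6.45 h × 30 d = 113,004 Wh = 113 kWh
aquarium pump: 22.1 W × 2.9 h × 30 d = 1,923 Wh = 1.923 kWh
Total energy = 4.582 + 54.75 + 113 + 1.923 = 174.3 kWh
Cost = 174.3 kWh × €0.254 = €44.26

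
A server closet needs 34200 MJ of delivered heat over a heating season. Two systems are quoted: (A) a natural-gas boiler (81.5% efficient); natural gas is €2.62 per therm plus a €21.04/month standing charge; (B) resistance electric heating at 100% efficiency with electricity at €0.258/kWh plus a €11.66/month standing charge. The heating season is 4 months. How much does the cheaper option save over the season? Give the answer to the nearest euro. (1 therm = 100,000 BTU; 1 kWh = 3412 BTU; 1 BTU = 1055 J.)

Heat load = 34200 MJ = 34,200,000,000 J / 1055 = 32,417,062 BTU
Gas: input = 32,417,062 / 0.815 = 39,775,536 BTU = 397.8 therm → 397.8 × €2.62 = €1,042.12; + 4 × €21.04 standing = €1,126.28
Electric: 32,417,062 BTU / 3412 = 9,501 kWh → × €0.258 = €2,451.23; + 4 × €11.66 standing = €2,497.87
Difference = |€1,126.28 − €2,497.87| = €1,371.59 ≈ €1372

€1372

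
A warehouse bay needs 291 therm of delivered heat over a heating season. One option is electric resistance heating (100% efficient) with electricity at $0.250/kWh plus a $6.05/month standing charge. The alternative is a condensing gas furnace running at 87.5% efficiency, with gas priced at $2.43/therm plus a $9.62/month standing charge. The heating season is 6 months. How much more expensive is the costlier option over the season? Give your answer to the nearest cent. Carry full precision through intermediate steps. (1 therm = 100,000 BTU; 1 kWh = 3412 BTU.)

$1302.61

Heat load = 291 therm × 100,000 = 29,100,000 BTU
Gas: input = 29,100,000 / 0.875 = 33,257,143 BTU = 332.6 therm → 332.6 × $2.43 = $808.15; + 6 × $9.62 standing = $865.87
Electric: 29,100,000 BTU / 3412 = 8,529 kWh → × $0.250 = $2,132.18; + 6 × $6.05 standing = $2,168.48
Difference = |$865.87 − $2,168.48| = $1,302.61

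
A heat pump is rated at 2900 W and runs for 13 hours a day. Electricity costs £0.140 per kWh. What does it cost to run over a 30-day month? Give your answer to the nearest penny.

£158.34

Energy = 2900 W × 13 h/day × 30 days = 1,131,000 Wh = 1,131 kWh
Cost = 1,131 kWh × £0.140/kWh = £158.34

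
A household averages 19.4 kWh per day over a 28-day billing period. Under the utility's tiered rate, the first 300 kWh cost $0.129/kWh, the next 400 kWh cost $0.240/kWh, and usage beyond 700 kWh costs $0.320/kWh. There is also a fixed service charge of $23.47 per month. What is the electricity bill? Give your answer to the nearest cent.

$120.54

Usage = 19.4 kWh/day × 28 days = 543.2 kWh
First 300 kWh × $0.129 = $38.70
Next 243.2 kWh × $0.240 = $58.37
Remaining tier: 0 kWh (not reached)
Energy charge = $97.07; + service $23.47 = $120.54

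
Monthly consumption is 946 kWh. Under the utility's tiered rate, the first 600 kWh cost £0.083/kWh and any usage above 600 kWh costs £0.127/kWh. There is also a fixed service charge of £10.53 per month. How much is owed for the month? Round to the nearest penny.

First 600 kWh × £0.083 = £49.80
Remaining 346 kWh × £0.127 = £43.94
Energy charge = £93.74; + service £10.53 = £104.27

£104.27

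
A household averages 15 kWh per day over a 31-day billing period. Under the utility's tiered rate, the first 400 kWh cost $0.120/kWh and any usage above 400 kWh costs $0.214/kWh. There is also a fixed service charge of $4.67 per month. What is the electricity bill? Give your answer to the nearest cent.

$66.58

Usage = 15 kWh/day × 31 days = 465 kWh
First 400 kWh × $0.120 = $48.00
Remaining 65 kWh × $0.214 = $13.91
Energy charge = $61.91; + service $4.67 = $66.58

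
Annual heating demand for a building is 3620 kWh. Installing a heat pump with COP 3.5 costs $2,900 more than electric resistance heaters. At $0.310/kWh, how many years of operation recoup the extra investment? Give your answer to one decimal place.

Resistance: 3620 kWh × $0.310 = $1,122.20/yr
Heat pump: 3620 / 3.5 = 1034 kWh in → × $0.310 = $320.63/yr
Annual savings = $801.57
Payback = $2,900 / $801.57 = 3.62 years

3.6 years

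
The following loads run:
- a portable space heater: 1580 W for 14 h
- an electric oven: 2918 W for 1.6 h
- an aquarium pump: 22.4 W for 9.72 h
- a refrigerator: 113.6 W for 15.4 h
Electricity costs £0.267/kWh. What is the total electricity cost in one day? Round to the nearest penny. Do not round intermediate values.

portable space heater: 1580 W × 14 h = 22,120 Wh = 22.12 kWh
electric oven: 2918 W × 1.6 h = 4,669 Wh = 4.669 kWh
aquarium pump: 22.4 W × 9.72 h = 218 Wh = 0.2177 kWh
refrigerator: 113.6 W × 15.4 h = 1,749 Wh = 1.749 kWh
Total energy = 22.12 + 4.669 + 0.2177 + 1.749 = 28.76 kWh
Cost = 28.76 kWh × £0.267 = £7.68

£7.68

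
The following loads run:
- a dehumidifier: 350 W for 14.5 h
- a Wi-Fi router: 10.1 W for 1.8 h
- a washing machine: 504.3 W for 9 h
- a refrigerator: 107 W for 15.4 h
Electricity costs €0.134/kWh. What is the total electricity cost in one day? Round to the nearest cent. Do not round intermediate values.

€1.51

dehumidifier: 350 W × 14.5 h = 5,075 Wh = 5.075 kWh
Wi-Fi router: 10.1 W × 1.8 h = 18 Wh = 0.01818 kWh
washing machine: 504.3 W × 9 h = 4,539 Wh = 4.539 kWh
refrigerator: 107 W × 15.4 h = 1,648 Wh = 1.648 kWh
Total energy = 5.075 + 0.01818 + 4.539 + 1.648 = 11.28 kWh
Cost = 11.28 kWh × €0.134 = €1.51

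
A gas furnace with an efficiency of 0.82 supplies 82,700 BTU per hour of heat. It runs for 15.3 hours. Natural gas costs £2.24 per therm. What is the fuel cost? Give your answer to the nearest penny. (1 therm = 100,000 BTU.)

Heat delivered = 82,700 BTU/h × 15.3 h = 1,265,310 BTU
Gas input = 1,265,310 / 0.82 = 1,543,061 BTU
= 1,543,061 / 100,000 = 15.43 therm
Cost = 15.43 × £2.24/therm = £34.56

£34.56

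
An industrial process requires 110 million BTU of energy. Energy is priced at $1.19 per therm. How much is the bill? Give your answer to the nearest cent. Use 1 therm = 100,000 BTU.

$1309.00

110 million BTU × (10 therm/million BTU) = 1,100 therm
Cost = 1,100 therm × $1.19/therm = $1,309.00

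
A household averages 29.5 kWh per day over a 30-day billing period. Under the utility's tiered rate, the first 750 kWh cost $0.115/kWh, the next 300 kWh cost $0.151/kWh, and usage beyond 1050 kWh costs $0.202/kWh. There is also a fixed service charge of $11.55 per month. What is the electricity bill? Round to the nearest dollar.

$118

Usage = 29.5 kWh/day × 30 days = 885 kWh
First 750 kWh × $0.115 = $86.25
Next 135 kWh × $0.151 = $20.38
Remaining tier: 0 kWh (not reached)
Energy charge = $106.63; + service $11.55 = $118.18 ≈ $118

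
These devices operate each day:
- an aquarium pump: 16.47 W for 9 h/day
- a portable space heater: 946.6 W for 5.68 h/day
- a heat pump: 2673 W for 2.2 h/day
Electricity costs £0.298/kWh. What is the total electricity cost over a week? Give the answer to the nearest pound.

£24

aquarium pump: 16.47 W × 9 h × 7 d = 1,038 Wh = 1.038 kWh
portable space heater: 946.6 W × 5.68 h × 7 d = 37,637 Wh = 37.64 kWh
heat pump: 2673 W × 2.2 h × 7 d = 41,164 Wh = 41.16 kWh
Total energy = 1.038 + 37.64 + 41.16 = 79.84 kWh
Cost = 79.84 kWh × £0.298 = £23.79 ≈ £24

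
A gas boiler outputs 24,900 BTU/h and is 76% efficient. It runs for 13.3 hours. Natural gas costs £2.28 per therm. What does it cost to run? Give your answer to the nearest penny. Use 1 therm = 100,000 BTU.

Heat delivered = 24,900 BTU/h × 13.3 h = 331,170 BTU
Gas input = 331,170 / 0.76 = 435,750 BTU
= 435,750 / 100,000 = 4.357 therm
Cost = 4.357 × £2.28/therm = £9.94

£9.94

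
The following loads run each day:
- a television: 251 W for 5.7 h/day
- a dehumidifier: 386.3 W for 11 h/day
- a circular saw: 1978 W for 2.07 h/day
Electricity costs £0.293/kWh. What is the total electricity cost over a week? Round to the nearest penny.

television: 251 W × 5.7 h × 7 d = 10,015 Wh = 10.01 kWh
dehumidifier: 386.3 W × 11 h × 7 d = 29,745 Wh = 29.75 kWh
circular saw: 1978 W × 2.07 h × 7 d = 28,661 Wh = 28.66 kWh
Total energy = 10.01 + 29.75 + 28.66 = 68.42 kWh
Cost = 68.42 kWh × £0.293 = £20.05

£20.05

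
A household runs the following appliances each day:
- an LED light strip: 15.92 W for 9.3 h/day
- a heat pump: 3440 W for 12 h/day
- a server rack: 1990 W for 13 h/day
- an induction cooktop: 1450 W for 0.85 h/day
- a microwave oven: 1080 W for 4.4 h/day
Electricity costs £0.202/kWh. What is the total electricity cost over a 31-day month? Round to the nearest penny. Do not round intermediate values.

£458.90

LED light strip: 15.92 W × 9.3 h × 31 d = 4,590 Wh = 4.59 kWh
heat pump: 3440 W × 12 h × 31 d = 1,279,680 Wh = 1,280 kWh
server rack: 1990 W × 13 h × 31 d = 801,970 Wh = 802 kWh
induction cooktop: 1450 W × 0.85 h × 31 d = 38,208 Wh = 38.21 kWh
microwave oven: 1080 W × 4.4 h × 31 d = 147,312 Wh = 147.3 kWh
Total energy = 4.59 + 1,280 + 802 + 38.21 + 147.3 = 2,272 kWh
Cost = 2,272 kWh × £0.202 = £458.90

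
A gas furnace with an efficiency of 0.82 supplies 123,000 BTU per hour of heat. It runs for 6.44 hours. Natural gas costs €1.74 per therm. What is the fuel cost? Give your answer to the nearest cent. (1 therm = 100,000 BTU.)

€16.81

Heat delivered = 123,000 BTU/h × 6.44 h = 792,120 BTU
Gas input = 792,120 / 0.82 = 966,000 BTU
= 966,000 / 100,000 = 9.66 therm
Cost = 9.66 × €1.74/therm = €16.81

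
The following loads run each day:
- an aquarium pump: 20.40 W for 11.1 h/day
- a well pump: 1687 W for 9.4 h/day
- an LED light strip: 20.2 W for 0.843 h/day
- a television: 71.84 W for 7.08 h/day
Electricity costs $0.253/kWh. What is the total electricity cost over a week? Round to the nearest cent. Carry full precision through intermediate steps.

aquarium pump: 20.40 W × 11.1 h × 7 d = 1,585 Wh = 1.585 kWh
well pump: 1687 W × 9.4 h × 7 d = 111,005 Wh = 111 kWh
LED light strip: 20.2 W × 0.843 h × 7 d = 119 Wh = 0.1192 kWh
television: 71.84 W × 7.08 h × 7 d = 3,560 Wh = 3.56 kWh
Total energy = 1.585 + 111 + 0.1192 + 3.56 = 116.3 kWh
Cost = 116.3 kWh × $0.253 = $29.42

$29.42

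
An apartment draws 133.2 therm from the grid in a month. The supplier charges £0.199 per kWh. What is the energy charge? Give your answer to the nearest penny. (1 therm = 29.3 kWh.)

133.2 therm × (29.3 kWh/therm) = 3,903 kWh
Cost = 3,903 kWh × £0.199/kWh = £776.65

£776.65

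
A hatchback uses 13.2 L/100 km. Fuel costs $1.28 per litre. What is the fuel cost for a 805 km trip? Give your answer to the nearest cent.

Fuel = 13.2 L/100 km × 805 km / 100 = 106.3 L
Cost = 106.3 L × $1.28/L = $136.01

$136.01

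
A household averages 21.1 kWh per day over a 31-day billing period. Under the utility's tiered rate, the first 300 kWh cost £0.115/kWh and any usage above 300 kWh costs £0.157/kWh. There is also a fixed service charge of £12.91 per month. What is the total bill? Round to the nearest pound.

£103

Usage = 21.1 kWh/day × 31 days = 654.1 kWh
First 300 kWh × £0.115 = £34.50
Remaining 354.1 kWh × £0.157 = £55.59
Energy charge = £90.09; + service £12.91 = £103.00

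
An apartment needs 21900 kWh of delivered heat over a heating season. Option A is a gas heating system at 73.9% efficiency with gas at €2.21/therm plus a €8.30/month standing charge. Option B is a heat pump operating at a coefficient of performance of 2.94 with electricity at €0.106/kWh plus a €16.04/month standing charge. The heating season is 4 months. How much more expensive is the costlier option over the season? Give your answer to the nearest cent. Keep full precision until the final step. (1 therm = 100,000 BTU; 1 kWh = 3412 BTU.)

Heat load = 21900 kWh × 3412 = 74,722,800 BTU
Gas: input = 74,722,800 / 0.739 = 101,113,396 BTU = 1,011 therm → 1,011 × €2.21 = €2,234.61; + 4 × €8.30 standing = €2,267.81
Heat pump: 74,722,800 BTU / 3412 = 21,900 kWh heat; / 2.94 = 7,449 kWh in → × €0.106 = €789.59; + 4 × €16.04 standing = €853.75
Difference = |€2,267.81 − €853.75| = €1,414.05

€1414.05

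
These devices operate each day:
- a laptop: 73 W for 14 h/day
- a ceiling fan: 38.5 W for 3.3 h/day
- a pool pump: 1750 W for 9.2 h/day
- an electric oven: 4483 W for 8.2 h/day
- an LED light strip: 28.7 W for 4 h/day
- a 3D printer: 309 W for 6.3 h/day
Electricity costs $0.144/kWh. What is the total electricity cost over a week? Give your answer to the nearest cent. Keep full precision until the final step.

$56.52

laptop: 73 W × 14 h × 7 d = 7,154 Wh = 7.154 kWh
ceiling fan: 38.5 W × 3.3 h × 7 d = 889 Wh = 0.8893 kWh
pool pump: 1750 W × 9.2 h × 7 d = 112,700 Wh = 112.7 kWh
electric oven: 4483 W × 8.2 h × 7 d = 257,324 Wh = 257.3 kWh
LED light strip: 28.7 W × 4 h × 7 d = 804 Wh = 0.8036 kWh
3D printer: 309 W × 6.3 h × 7 d = 13,627 Wh = 13.63 kWh
Total energy = 7.154 + 0.8893 + 112.7 + 257.3 + 0.8036 + 13.63 = 392.5 kWh
Cost = 392.5 kWh × $0.144 = $56.52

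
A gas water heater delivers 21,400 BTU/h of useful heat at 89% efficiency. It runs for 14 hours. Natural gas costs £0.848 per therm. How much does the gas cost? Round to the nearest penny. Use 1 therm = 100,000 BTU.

Heat delivered = 21,400 BTU/h × 14 h = 299,600 BTU
Gas input = 299,600 / 0.89 = 336,629 BTU
= 336,629 / 100,000 = 3.366 therm
Cost = 3.366 × £0.848/therm = £2.85

£2.85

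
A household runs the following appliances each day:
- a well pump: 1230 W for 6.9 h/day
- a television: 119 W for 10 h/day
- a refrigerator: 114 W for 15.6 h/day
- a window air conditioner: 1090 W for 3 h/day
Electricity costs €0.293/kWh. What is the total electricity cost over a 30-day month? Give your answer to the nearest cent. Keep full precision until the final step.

€129.44

well pump: 1230 W × 6.9 h × 30 d = 254,610 Wh = 254.6 kWh
television: 119 W × 10 h × 30 d = 35,700 Wh = 35.7 kWh
refrigerator: 114 W × 15.6 h × 30 d = 53,352 Wh = 53.35 kWh
window air conditioner: 1090 W × 3 h × 30 d = 98,100 Wh = 98.1 kWh
Total energy = 254.6 + 35.7 + 53.35 + 98.1 = 441.8 kWh
Cost = 441.8 kWh × €0.293 = €129.44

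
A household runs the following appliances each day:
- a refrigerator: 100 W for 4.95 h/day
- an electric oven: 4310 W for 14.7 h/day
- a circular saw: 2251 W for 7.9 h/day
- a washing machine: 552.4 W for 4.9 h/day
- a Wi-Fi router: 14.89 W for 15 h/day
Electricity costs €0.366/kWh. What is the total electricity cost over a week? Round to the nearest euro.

refrigerator: 100 W × 4.95 h × 7 d = 3,465 Wh = 3.465 kWh
electric oven: 4310 W × 14.7 h × 7 d = 443,499 Wh = 443.5 kWh
circular saw: 2251 W × 7.9 h × 7 d = 124,480 Wh = 124.5 kWh
washing machine: 552.4 W × 4.9 h × 7 d = 18,947 Wh = 18.95 kWh
Wi-Fi router: 14.89 W × 15 h × 7 d = 1,563 Wh = 1.563 kWh
Total energy = 3.465 + 443.5 + 124.5 + 18.95 + 1.563 = 592 kWh
Cost = 592 kWh × €0.366 = €216.66 ≈ €217

€217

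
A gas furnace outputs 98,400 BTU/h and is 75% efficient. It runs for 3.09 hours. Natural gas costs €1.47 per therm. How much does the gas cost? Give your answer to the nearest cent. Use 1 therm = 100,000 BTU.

Heat delivered = 98,400 BTU/h × 3.09 h = 304,056 BTU
Gas input = 304,056 / 0.75 = 405,408 BTU
= 405,408 / 100,000 = 4.054 therm
Cost = 4.054 × €1.47/therm = €5.96

€5.96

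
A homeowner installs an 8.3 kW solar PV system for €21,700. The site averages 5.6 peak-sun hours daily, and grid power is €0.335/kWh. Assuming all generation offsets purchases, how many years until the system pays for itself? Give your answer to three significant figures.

3.82 years

Daily generation = 8.3 kW × 5.6 h = 46.48 kWh
Annual generation = 46.48 × 365 = 16965 kWh
Annual savings = 16965 × €0.335 = €5,683.34
Payback = €21,700 / €5,683.34 = 3.82 years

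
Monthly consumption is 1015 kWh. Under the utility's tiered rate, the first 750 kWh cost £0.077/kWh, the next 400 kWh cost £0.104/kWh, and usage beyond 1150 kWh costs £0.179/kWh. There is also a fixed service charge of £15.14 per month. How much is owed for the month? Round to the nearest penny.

First 750 kWh × £0.077 = £57.75
Next 265 kWh × £0.104 = £27.56
Remaining tier: 0 kWh (not reached)
Energy charge = £85.31; + service £15.14 = £100.45

£100.45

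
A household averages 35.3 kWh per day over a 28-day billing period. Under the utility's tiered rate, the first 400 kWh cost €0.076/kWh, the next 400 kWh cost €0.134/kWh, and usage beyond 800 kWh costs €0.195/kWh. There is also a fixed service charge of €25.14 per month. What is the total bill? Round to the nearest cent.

Usage = 35.3 kWh/day × 28 days = 988.4 kWh
First 400 kWh × €0.076 = €30.40
Next 400 kWh × €0.134 = €53.60
Remaining 188.4 kWh × €0.195 = €36.74
Energy charge = €120.74; + service €25.14 = €145.88

€145.88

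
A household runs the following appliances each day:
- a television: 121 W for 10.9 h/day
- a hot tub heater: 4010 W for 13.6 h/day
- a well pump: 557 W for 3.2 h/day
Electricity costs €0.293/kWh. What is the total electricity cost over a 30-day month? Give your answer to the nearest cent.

€506.63

television: 121 W × 10.9 h × 30 d = 39,567 Wh = 39.57 kWh
hot tub heater: 4010 W × 13.6 h × 30 d = 1,636,080 Wh = 1,636 kWh
well pump: 557 W × 3.2 h × 30 d = 53,472 Wh = 53.47 kWh
Total energy = 39.57 + 1,636 + 53.47 = 1,729 kWh
Cost = 1,729 kWh × €0.293 = €506.63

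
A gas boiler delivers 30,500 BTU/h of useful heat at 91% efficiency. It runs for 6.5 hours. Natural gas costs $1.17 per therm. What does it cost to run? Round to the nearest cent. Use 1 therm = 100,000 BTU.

Heat delivered = 30,500 BTU/h × 6.5 h = 198,250 BTU
Gas input = 198,250 / 0.91 = 217,857 BTU
= 217,857 / 100,000 = 2.179 therm
Cost = 2.179 × $1.17/therm = $2.55

$2.55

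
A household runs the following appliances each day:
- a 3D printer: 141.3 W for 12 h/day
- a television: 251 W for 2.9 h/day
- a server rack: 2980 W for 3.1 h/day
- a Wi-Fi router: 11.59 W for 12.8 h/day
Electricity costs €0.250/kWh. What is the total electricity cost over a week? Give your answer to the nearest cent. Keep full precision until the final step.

€20.67

3D printer: 141.3 W × 12 h × 7 d = 11,869 Wh = 11.87 kWh
television: 251 W × 2.9 h × 7 d = 5,095 Wh = 5.095 kWh
server rack: 2980 W × 3.1 h × 7 d = 64,666 Wh = 64.67 kWh
Wi-Fi router: 11.59 W × 12.8 h × 7 d = 1,038 Wh = 1.038 kWh
Total energy = 11.87 + 5.095 + 64.67 + 1.038 = 82.67 kWh
Cost = 82.67 kWh × €0.250 = €20.67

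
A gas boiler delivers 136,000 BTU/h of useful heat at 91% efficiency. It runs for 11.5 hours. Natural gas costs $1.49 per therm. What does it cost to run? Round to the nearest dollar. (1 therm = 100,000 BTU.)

Heat delivered = 136,000 BTU/h × 11.5 h = 1,564,000 BTU
Gas input = 1,564,000 / 0.91 = 1,718,681 BTU
= 1,718,681 / 100,000 = 17.19 therm
Cost = 17.19 × $1.49/therm = $25.61 ≈ $26

$26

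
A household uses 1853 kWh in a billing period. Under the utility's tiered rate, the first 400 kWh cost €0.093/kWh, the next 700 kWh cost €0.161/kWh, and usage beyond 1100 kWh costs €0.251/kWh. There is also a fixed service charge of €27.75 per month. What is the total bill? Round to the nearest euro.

First 400 kWh × €0.093 = €37.20
Next 700 kWh × €0.161 = €112.70
Remaining 753 kWh × €0.251 = €189.00
Energy charge = €338.90; + service €27.75 = €366.65 ≈ €367

€367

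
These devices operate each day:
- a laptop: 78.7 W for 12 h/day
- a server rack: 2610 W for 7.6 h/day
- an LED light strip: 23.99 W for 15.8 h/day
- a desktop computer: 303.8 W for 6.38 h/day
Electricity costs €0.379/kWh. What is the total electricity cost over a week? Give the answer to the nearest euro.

laptop: 78.7 W × 12 h × 7 d = 6,611 Wh = 6.611 kWh
server rack: 2610 W × 7.6 h × 7 d = 138,852 Wh = 138.9 kWh
LED light strip: 23.99 W × 15.8 h × 7 d = 2,653 Wh = 2.653 kWh
desktop computer: 303.8 W × 6.38 h × 7 d = 13,568 Wh = 13.57 kWh
Total energy = 6.611 + 138.9 + 2.653 + 13.57 = 161.7 kWh
Cost = 161.7 kWh × €0.379 = €61.28 ≈ €61

€61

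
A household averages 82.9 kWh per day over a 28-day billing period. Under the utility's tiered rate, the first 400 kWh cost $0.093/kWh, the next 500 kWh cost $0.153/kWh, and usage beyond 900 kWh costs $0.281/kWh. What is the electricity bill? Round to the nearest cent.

Usage = 82.9 kWh/day × 28 days = 2321.2 kWh
First 400 kWh × $0.093 = $37.20
Next 500 kWh × $0.153 = $76.50
Remaining 1421.2 kWh × $0.281 = $399.36
Total = $513.06

$513.06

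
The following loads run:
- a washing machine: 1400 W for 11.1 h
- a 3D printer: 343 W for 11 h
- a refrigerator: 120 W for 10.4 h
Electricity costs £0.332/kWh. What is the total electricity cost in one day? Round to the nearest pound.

£7

washing machine: 1400 W × 11.1 h = 15,540 Wh = 15.54 kWh
3D printer: 343 W × 11 h = 3,773 Wh = 3.773 kWh
refrigerator: 120 W × 10.4 h = 1,248 Wh = 1.248 kWh
Total energy = 15.54 + 3.773 + 1.248 = 20.56 kWh
Cost = 20.56 kWh × £0.332 = £6.83 ≈ £7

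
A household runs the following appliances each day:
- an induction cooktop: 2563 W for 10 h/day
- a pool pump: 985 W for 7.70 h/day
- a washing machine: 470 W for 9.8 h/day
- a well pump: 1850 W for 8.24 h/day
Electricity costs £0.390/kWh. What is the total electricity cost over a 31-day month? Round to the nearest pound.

£642

induction cooktop: 2563 W × 10 h × 31 d = 794,530 Wh = 794.5 kWh
pool pump: 985 W × 7.70 h × 31 d = 235,120 Wh = 235.1 kWh
washing machine: 470 W × 9.8 h × 31 d = 142,786 Wh = 142.8 kWh
well pump: 1850 W × 8.24 h × 31 d = 472,564 Wh = 472.6 kWh
Total energy = 794.5 + 235.1 + 142.8 + 472.6 = 1,645 kWh
Cost = 1,645 kWh × £0.390 = £641.55 ≈ £642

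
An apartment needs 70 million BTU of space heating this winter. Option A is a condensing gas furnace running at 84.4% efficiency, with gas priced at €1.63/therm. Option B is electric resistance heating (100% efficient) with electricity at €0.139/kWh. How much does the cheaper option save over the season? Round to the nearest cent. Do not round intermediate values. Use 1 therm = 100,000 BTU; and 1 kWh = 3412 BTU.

€1499.80

Heat load = 70 × 10⁶ BTU = 70,000,000 BTU
Gas: input = 70,000,000 / 0.844 = 82,938,389 BTU = 829.4 therm → 829.4 × €1.63 = €1,351.90
Electric: 70,000,000 BTU / 3412 = 20,520 kWh → × €0.139 = €2,851.70
Difference = |€1,351.90 − €2,851.70| = €1,499.80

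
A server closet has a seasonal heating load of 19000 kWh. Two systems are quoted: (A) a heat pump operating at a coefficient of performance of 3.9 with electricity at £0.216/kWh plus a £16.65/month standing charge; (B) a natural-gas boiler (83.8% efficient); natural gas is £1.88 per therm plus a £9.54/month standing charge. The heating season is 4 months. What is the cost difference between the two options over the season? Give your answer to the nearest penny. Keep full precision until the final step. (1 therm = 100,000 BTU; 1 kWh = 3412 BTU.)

£373.63

Heat load = 19000 kWh × 3412 = 64,828,000 BTU
Gas: input = 64,828,000 / 0.838 = 77,360,382 BTU = 773.6 therm → 773.6 × £1.88 = £1,454.38; + 4 × £9.54 standing = £1,492.54
Heat pump: 64,828,000 BTU / 3412 = 19,000 kWh heat; / 3.9 = 4,872 kWh in → × £0.216 = £1,052.31; + 4 × £16.65 standing = £1,118.91
Difference = |£1,492.54 − £1,118.91| = £373.63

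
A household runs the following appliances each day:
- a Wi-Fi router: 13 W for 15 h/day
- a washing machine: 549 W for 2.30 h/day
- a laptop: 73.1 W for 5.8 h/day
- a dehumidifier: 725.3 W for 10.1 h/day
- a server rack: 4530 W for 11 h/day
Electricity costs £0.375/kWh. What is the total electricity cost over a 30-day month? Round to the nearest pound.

Wi-Fi router: 13 W × 15 h × 30 d = 5,850 Wh = 5.85 kWh
washing machine: 549 W × 2.30 h × 30 d = 37,881 Wh = 37.88 kWh
laptop: 73.1 W × 5.8 h × 30 d = 12,719 Wh = 12.72 kWh
dehumidifier: 725.3 W × 10.1 h × 30 d = 219,766 Wh = 219.8 kWh
server rack: 4530 W × 11 h × 30 d = 1,494,900 Wh = 1,495 kWh
Total energy = 5.85 + 37.88 + 12.72 + 219.8 + 1,495 = 1,771 kWh
Cost = 1,771 kWh × £0.375 = £664.17 ≈ £664

£664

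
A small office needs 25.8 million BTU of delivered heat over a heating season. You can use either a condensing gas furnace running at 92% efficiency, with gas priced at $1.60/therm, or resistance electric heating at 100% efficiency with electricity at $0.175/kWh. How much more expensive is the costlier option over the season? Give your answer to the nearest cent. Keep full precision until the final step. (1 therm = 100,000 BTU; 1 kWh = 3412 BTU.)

Heat load = 25.8 × 10⁶ BTU = 25,800,000 BTU
Gas: input = 25,800,000 / 0.92 = 28,043,478 BTU = 280.4 therm → 280.4 × $1.60 = $448.70
Electric: 25,800,000 BTU / 3412 = 7,562 kWh → × $0.175 = $1,323.27
Difference = |$448.70 − $1,323.27| = $874.58

$874.58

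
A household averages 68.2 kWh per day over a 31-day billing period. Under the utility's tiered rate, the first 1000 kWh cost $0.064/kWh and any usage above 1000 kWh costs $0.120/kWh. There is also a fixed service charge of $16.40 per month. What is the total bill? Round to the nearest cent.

$214.10

Usage = 68.2 kWh/day × 31 days = 2114.2 kWh
First 1000 kWh × $0.064 = $64.00
Remaining 1114.2 kWh × $0.120 = $133.70
Energy charge = $197.70; + service $16.40 = $214.10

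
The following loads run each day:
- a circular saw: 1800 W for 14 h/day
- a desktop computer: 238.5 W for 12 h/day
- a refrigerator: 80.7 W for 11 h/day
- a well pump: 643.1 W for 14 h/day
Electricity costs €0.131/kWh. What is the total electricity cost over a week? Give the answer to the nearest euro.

€35

circular saw: 1800 W × 14 h × 7 d = 176,400 Wh = 176.4 kWh
desktop computer: 238.5 W × 12 h × 7 d = 20,034 Wh = 20.03 kWh
refrigerator: 80.7 W × 11 h × 7 d = 6,214 Wh = 6.214 kWh
well pump: 643.1 W × 14 h × 7 d = 63,024 Wh = 63.02 kWh
Total energy = 176.4 + 20.03 + 6.214 + 63.02 = 265.7 kWh
Cost = 265.7 kWh × €0.131 = €34.80 ≈ €35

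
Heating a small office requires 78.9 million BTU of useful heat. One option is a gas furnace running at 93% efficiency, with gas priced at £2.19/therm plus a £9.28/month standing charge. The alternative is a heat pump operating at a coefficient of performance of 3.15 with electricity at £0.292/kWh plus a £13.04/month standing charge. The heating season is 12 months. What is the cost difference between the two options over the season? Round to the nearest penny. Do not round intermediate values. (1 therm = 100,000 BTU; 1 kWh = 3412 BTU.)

£330.74

Heat load = 78.9 × 10⁶ BTU = 78,900,000 BTU
Gas: input = 78,900,000 / 0.93 = 84,838,710 BTU = 848.4 therm → 848.4 × £2.19 = £1,857.97; + 12 × £9.28 standing = £1,969.33
Heat pump: 78,900,000 BTU / 3412 = 23,120 kWh heat; / 3.15 = 7,341 kWh in → × £0.292 = £2,143.58; + 12 × £13.04 standing = £2,300.06
Difference = |£1,969.33 − £2,300.06| = £330.74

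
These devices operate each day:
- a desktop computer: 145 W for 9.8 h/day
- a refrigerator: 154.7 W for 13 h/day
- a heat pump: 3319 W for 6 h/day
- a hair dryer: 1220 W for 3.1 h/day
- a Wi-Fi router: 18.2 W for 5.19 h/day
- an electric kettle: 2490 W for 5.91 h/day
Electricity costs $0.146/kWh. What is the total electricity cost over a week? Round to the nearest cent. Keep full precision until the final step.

$42.86

desktop computer: 145 W × 9.8 h × 7 d = 9,947 Wh = 9.947 kWh
refrigerator: 154.7 W × 13 h × 7 d = 14,078 Wh = 14.08 kWh
heat pump: 3319 W × 6 h × 7 d = 139,398 Wh = 139.4 kWh
hair dryer: 1220 W × 3.1 h × 7 d = 26,474 Wh = 26.47 kWh
Wi-Fi router: 18.2 W × 5.19 h × 7 d = 661 Wh = 0.6612 kWh
electric kettle: 2490 W × 5.91 h × 7 d = 103,011 Wh = 103 kWh
Total energy = 9.947 + 14.08 + 139.4 + 26.47 + 0.6612 + 103 = 293.6 kWh
Cost = 293.6 kWh × $0.146 = $42.86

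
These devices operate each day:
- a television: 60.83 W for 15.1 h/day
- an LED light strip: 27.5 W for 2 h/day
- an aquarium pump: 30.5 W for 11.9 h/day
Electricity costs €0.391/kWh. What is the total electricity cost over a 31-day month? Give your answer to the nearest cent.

television: 60.83 W × 15.1 h × 31 d = 28,475 Wh = 28.47 kWh
LED light strip: 27.5 W × 2 h × 31 d = 1,705 Wh = 1.705 kWh
aquarium pump: 30.5 W × 11.9 h × 31 d = 11,251 Wh = 11.25 kWh
Total energy = 28.47 + 1.705 + 11.25 = 41.43 kWh
Cost = 41.43 kWh × €0.391 = €16.20

€16.20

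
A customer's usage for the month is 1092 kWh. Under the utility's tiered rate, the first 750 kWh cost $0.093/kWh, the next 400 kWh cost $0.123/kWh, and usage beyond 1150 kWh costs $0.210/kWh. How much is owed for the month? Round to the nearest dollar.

$112

First 750 kWh × $0.093 = $69.75
Next 342 kWh × $0.123 = $42.07
Remaining tier: 0 kWh (not reached)
Total = $111.82 ≈ $112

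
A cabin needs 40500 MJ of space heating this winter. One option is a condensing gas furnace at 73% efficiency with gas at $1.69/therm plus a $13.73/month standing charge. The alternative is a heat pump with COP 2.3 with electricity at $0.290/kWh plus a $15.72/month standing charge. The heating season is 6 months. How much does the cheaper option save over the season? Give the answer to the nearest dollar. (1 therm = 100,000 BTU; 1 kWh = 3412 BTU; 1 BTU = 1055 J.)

$542

Heat load = 40500 MJ = 40,500,000,000 J / 1055 = 38,388,626 BTU
Gas: input = 38,388,626 / 0.73 = 52,587,158 BTU = 525.9 therm → 525.9 × $1.69 = $888.72; + 6 × $13.73 standing = $971.10
Heat pump: 38,388,626 BTU / 3412 = 11,250 kWh heat; / 2.3 = 4,892 kWh in → × $0.290 = $1,418.61; + 6 × $15.72 standing = $1,512.93
Difference = |$971.10 − $1,512.93| = $541.83 ≈ $542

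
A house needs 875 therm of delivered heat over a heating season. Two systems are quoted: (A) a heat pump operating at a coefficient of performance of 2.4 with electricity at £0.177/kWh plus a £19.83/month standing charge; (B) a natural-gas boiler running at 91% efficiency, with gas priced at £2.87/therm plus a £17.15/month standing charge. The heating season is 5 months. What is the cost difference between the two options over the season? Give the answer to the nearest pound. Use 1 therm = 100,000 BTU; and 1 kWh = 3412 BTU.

Heat load = 875 therm × 100,000 = 87,500,000 BTU
Gas: input = 87,500,000 / 0.91 = 96,153,846 BTU = 961.5 therm → 961.5 × £2.87 = £2,759.62; + 5 × £17.15 standing = £2,845.37
Heat pump: 87,500,000 BTU / 3412 = 25,640 kWh heat; / 2.4 = 10,690 kWh in → × £0.177 = £1,891.30; + 5 × £19.83 standing = £1,990.45
Difference = |£2,845.37 − £1,990.45| = £854.91 ≈ £855

£855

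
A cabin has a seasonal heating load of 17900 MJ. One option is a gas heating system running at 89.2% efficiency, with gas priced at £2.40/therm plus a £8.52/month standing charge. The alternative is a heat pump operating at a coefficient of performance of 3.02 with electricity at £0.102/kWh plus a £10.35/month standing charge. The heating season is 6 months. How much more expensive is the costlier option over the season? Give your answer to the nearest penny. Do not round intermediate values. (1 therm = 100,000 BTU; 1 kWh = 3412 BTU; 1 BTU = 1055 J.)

£277.57

Heat load = 17900 MJ = 17,900,000,000 J / 1055 = 16,966,825 BTU
Gas: input = 16,966,825 / 0.892 = 19,021,104 BTU = 190.2 therm → 190.2 × £2.40 = £456.51; + 6 × £8.52 standing = £507.63
Heat pump: 16,966,825 BTU / 3412 = 4,973 kWh heat; / 3.02 = 1,647 kWh in → × £0.102 = £167.95; + 6 × £10.35 standing = £230.05
Difference = |£507.63 − £230.05| = £277.57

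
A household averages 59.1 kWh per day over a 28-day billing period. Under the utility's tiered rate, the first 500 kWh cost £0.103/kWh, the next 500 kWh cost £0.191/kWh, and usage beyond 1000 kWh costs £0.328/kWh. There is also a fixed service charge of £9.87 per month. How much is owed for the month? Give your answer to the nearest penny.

Usage = 59.1 kWh/day × 28 days = 1654.8 kWh
First 500 kWh × £0.103 = £51.50
Next 500 kWh × £0.191 = £95.50
Remaining 654.8 kWh × £0.328 = £214.77
Energy charge = £361.77; + service £9.87 = £371.64

£371.64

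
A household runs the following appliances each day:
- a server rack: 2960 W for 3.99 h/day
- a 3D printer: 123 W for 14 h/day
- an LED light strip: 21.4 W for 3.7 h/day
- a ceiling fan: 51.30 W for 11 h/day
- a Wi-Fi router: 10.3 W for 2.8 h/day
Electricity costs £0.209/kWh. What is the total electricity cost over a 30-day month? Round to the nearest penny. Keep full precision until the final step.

£89.06

server rack: 2960 W × 3.99 h × 30 d = 354,312 Wh = 354.3 kWh
3D printer: 123 W × 14 h × 30 d = 51,660 Wh = 51.66 kWh
LED light strip: 21.4 W × 3.7 h × 30 d = 2,375 Wh = 2.375 kWh
ceiling fan: 51.30 W × 11 h × 30 d = 16,929 Wh = 16.93 kWh
Wi-Fi router: 10.3 W × 2.8 h × 30 d = 865 Wh = 0.8652 kWh
Total energy = 354.3 + 51.66 + 2.375 + 16.93 + 0.8652 = 426.1 kWh
Cost = 426.1 kWh × £0.209 = £89.06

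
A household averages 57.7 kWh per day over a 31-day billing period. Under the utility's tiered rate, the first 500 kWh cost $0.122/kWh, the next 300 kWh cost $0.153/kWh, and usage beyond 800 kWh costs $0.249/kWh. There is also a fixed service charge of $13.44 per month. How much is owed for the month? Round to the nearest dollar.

$367

Usage = 57.7 kWh/day × 31 days = 1788.7 kWh
First 500 kWh × $0.122 = $61.00
Next 300 kWh × $0.153 = $45.90
Remaining 988.7 kWh × $0.249 = $246.19
Energy charge = $353.09; + service $13.44 = $366.53 ≈ $367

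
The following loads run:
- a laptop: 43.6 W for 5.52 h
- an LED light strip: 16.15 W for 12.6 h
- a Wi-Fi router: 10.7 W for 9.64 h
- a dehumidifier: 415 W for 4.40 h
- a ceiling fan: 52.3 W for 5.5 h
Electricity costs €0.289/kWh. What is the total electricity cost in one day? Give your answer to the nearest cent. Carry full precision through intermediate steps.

laptop: 43.6 W × 5.52 h = 241 Wh = 0.2407 kWh
LED light strip: 16.15 W × 12.6 h = 203 Wh = 0.2035 kWh
Wi-Fi router: 10.7 W × 9.64 h = 103 Wh = 0.1031 kWh
dehumidifier: 415 W × 4.40 h = 1,826 Wh = 1.826 kWh
ceiling fan: 52.3 W × 5.5 h = 288 Wh = 0.2876 kWh
Total energy = 0.2407 + 0.2035 + 0.1031 + 1.826 + 0.2876 = 2.661 kWh
Cost = 2.661 kWh × €0.289 = €0.77

€0.77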